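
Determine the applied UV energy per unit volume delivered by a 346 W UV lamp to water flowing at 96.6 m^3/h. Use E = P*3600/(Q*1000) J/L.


Energy delivered per hour = 346 W * 3600 s = 1245600 J/h
Volume treated per hour = 96.6 m^3/h * 1000 = 96600 L/h
dose = 1245600 / 96600 = 12.8944 J/L

12.8944 J/L


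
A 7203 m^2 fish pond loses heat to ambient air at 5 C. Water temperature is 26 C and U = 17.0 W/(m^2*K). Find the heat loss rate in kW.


Temperature difference dT = 26 - 5 = 21 K
Heat loss (W) = U * A * dT = 17.0 * 7203 * 21 = 2571471 W
Convert to kW: 2571471 / 1000 = 2571.471 kW

2571.471 kW


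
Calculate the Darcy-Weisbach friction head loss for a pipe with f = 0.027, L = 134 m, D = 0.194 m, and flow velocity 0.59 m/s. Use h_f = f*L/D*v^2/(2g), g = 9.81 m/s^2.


v^2 = 0.59^2 = 0.3481 m^2/s^2
L/D = 134/0.194 = 690.72165
h_f = f*(L/D)*v^2/(2g) = 0.027 * 690.72165 * 0.3481 / 19.62 = 0.330881 m

0.330881 m


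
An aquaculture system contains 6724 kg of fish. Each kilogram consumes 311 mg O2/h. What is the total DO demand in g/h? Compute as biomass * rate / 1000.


Total O2 consumption (mg/h) = 6724 kg * 311 mg/(kg*h) = 2091164 mg/h
Convert to g/h: 2091164 / 1000 = 2091.164 g/h

2091.164 g/h


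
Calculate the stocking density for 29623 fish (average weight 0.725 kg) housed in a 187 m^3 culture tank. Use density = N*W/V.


Total biomass = 29623 fish * 0.725 kg = 21476.675 kg
Density = total biomass / volume = 21476.675 / 187 = 114.849 kg/m^3

114.849 kg/m^3


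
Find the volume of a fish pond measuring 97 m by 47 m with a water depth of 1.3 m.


Base area = L * W = 97 * 47 = 4559 m^2
Volume = area * depth = 4559 * 1.3 = 5926.7 m^3

5926.7 m^3


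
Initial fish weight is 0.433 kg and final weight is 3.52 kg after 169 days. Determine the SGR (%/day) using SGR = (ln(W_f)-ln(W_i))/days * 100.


ln(W_f) = ln(3.52) = 1.258461
ln(W_i) = ln(0.433) = -0.83701755
ln(W_f) - ln(W_i) = 1.258461 - -0.83701755 = 2.0954786
SGR = 2.0954786 / 169 * 100 = 1.23993 %/day

1.23993 %/day


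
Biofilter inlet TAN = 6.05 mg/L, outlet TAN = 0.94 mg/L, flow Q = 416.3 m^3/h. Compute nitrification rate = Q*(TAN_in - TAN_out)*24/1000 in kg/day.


Concentration drop: TAN_in - TAN_out = 6.05 - 0.94 = 5.11 mg/L
Hourly TAN removed = Q * dTAN = 416.3 m^3/h * 5.11 mg/L = 2127.293 g/h  (m^3/h * mg/L = g/h)
Daily TAN removed = 2127.293 * 24 = 51055.032 g/day
Convert to kg/day: 51055.032 / 1000 = 51.055032 kg/day

51.055032 kg/day


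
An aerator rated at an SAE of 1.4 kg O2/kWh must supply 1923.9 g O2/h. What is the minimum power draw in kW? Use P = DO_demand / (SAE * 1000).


SAE in g O2/kWh = 1.4 * 1000 = 1400 g/kWh
P = DO_demand / SAE_g = 1923.9 / 1400 = 1.37421 kW

1.37421 kW


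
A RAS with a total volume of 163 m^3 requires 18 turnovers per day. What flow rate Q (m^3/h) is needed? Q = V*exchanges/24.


Daily recirculation volume = 163 m^3 * 18 = 2934 m^3/day
Flow rate Q = daily volume / 24 h = 2934 / 24 = 122.25 m^3/h

122.25 m^3/h


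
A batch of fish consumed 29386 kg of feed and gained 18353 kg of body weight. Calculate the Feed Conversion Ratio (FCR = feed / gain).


FCR = feed consumed / weight gained
FCR = 29386 kg / 18353 kg = 1.60116

1.60116


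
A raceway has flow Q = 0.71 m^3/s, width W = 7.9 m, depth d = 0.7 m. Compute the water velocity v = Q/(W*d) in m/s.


Cross-sectional area = W * d = 7.9 * 0.7 = 5.53 m^2
Velocity = Q / A = 0.71 / 5.53 = 0.128391 m/s

0.128391 m/s


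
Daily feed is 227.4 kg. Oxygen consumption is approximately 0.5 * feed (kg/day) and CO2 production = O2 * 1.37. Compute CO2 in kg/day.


O2 = 227.4 * 0.5 = 113.7
CO2 = 113.7 * 1.37 = 155.769

155.769 kg/day


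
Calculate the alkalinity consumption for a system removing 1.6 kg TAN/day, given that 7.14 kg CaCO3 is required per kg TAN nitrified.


Alkalinity factor: 7.14 kg CaCO3 consumed per kg TAN nitrified
alk = 1.6 kg TAN * 7.14 = 11.424 kg CaCO3/day

11.424 kg CaCO3/day


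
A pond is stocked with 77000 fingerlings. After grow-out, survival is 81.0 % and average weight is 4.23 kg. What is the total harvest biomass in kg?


Survivors = 77000 * 81.0/100 = 62370 fish
Harvest biomass = survivors * W_f = 62370 * 4.23 = 263825.1 kg

263825.1 kg


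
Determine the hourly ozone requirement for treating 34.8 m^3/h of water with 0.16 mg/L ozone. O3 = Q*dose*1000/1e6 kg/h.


O3 demand (mg/h) = Q * dose * 1000 = 34.8 * 0.16 * 1000 = 5568 mg/h
Convert mg to kg: 5568 / 1e6 = 0.005568 kg/h

0.005568 kg/h


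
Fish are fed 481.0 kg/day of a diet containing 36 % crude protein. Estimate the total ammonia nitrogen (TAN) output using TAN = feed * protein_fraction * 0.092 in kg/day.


Protein in feed = 481.0 * 36/100 = 173.16 kg/day
TAN = protein * 0.092 = 173.16 * 0.092 = 15.93072 kg/day

15.93072 kg/day


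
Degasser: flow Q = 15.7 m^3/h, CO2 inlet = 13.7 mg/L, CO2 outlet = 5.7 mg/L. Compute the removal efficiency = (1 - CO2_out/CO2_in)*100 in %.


CO2_out / CO2_in = 5.7 / 13.7 = 0.41605839
Fraction remaining = 0.41605839
efficiency = (1 - 0.41605839) * 100 = 58.3942 %

58.3942 %


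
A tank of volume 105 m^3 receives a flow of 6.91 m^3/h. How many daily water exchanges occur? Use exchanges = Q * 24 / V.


Daily flow volume = 6.91 m^3/h * 24 h = 165.84 m^3/day
Exchanges = daily flow / tank volume = 165.84 / 105 = 1.57943 exchanges/day

1.57943 exchanges/day


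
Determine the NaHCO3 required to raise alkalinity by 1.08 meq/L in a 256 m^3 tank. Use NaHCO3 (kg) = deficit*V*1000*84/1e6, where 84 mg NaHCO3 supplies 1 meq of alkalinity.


Tank volume in L = 256 m^3 * 1000 = 256000 L
Total meq required = 1.08 meq/L * 256000 L = 276480 meq
NaHCO3 mass = 276480 meq * 84 mg/meq / 1e6 = 23.2243 kg

23.2243 kg


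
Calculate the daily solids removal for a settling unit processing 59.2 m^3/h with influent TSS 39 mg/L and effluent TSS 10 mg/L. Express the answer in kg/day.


Concentration drop: TSS_in - TSS_out = 39 - 10 = 29 mg/L
Hourly solids removed = Q * dTSS = 59.2 m^3/h * 29 mg/L = 1716.8 g/h  (m^3/h * mg/L = g/h)
Daily solids removed = 1716.8 * 24 = 41203.2 g/day
Convert g to kg: 41203.2 / 1000 = 41.2032 kg/day

41.2032 kg/day


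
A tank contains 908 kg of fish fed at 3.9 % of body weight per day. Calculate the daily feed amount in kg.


Feeding rate fraction = 3.9% / 100 = 0.039
Daily feed = 908 kg * 0.039 = 35.412 kg/day

35.412 kg/day


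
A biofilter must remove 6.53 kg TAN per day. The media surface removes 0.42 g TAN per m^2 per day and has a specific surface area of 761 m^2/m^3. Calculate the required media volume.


A = 6.53*1000 / 0.42 = 15547.619 m^2
V = 15547.619 / 761 = 20.4305

20.4305 m^3


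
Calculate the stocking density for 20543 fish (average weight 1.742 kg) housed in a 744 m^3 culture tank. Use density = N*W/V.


Total biomass = 20543 fish * 1.742 kg = 35785.906 kg
Density = total biomass / volume = 35785.906 / 744 = 48.0993 kg/m^3

48.0993 kg/m^3


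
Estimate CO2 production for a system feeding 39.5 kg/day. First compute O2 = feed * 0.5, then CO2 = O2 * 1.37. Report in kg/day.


O2 = 39.5 * 0.5 = 19.75
CO2 = 19.75 * 1.37 = 27.0575

27.0575 kg/day


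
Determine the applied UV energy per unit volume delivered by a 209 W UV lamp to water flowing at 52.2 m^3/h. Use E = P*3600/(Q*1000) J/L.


Energy delivered per hour = 209 W * 3600 s = 752400 J/h
Volume treated per hour = 52.2 m^3/h * 1000 = 52200 L/h
dose = 752400 / 52200 = 14.4138 J/L

14.4138 J/L


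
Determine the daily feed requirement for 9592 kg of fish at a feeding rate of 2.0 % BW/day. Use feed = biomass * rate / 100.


Feeding rate fraction = 2.0% / 100 = 0.02
Daily feed = 9592 kg * 0.02 = 191.84 kg/day

191.84 kg/day


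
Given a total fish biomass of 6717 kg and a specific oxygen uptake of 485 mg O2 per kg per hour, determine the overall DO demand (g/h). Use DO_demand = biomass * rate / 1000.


Total O2 consumption (mg/h) = 6717 kg * 485 mg/(kg*h) = 3257745 mg/h
Convert to g/h: 3257745 / 1000 = 3257.745 g/h

3257.745 g/h


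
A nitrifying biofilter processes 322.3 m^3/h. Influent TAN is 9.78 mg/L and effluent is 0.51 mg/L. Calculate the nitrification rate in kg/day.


Concentration drop: TAN_in - TAN_out = 9.78 - 0.51 = 9.27 mg/L
Hourly TAN removed = Q * dTAN = 322.3 m^3/h * 9.27 mg/L = 2987.721 g/h  (m^3/h * mg/L = g/h)
Daily TAN removed = 2987.721 * 24 = 71705.304 g/day
Convert to kg/day: 71705.304 / 1000 = 71.705304 kg/day

71.705304 kg/day


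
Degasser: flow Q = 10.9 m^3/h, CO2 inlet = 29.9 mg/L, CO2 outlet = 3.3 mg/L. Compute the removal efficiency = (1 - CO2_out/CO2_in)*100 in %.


CO2_out / CO2_in = 3.3 / 29.9 = 0.11036789
Fraction remaining = 0.11036789
efficiency = (1 - 0.11036789) * 100 = 88.9632 %

88.9632 %


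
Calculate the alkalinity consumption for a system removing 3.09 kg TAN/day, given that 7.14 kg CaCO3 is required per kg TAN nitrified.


Alkalinity factor: 7.14 kg CaCO3 consumed per kg TAN nitrified
alk = 3.09 kg TAN * 7.14 = 22.0626 kg CaCO3/day

22.0626 kg CaCO3/day


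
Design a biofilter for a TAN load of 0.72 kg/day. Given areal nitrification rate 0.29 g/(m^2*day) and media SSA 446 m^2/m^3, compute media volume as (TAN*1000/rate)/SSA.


A = 0.72*1000 / 0.29 = 2482.7586 m^2
V = 2482.7586 / 446 = 5.56672

5.56672 m^3


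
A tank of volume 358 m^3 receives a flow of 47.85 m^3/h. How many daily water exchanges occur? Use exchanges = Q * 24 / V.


Daily flow volume = 47.85 m^3/h * 24 h = 1148.4 m^3/day
Exchanges = daily flow / tank volume = 1148.4 / 358 = 3.20782 exchanges/day

3.20782 exchanges/day


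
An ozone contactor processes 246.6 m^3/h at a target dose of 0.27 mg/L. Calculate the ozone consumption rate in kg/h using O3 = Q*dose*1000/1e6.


O3 demand (mg/h) = Q * dose * 1000 = 246.6 * 0.27 * 1000 = 66582 mg/h
Convert mg to kg: 66582 / 1e6 = 0.066582 kg/h

0.066582 kg/h


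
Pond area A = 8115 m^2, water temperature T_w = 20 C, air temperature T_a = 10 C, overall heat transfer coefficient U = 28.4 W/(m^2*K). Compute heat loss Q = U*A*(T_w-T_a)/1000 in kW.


Temperature difference dT = 20 - 10 = 10 K
Heat loss (W) = U * A * dT = 28.4 * 8115 * 10 = 2304660 W
Convert to kW: 2304660 / 1000 = 2304.66 kW

2304.66 kW


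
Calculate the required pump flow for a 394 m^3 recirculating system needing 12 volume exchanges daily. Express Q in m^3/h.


Daily recirculation volume = 394 m^3 * 12 = 4728 m^3/day
Flow rate Q = daily volume / 24 h = 4728 / 24 = 197 m^3/h

197 m^3/h


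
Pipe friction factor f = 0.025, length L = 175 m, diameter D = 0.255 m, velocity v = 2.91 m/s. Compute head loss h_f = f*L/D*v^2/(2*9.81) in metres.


v^2 = 2.91^2 = 8.4681 m^2/s^2
L/D = 175/0.255 = 686.27451
h_f = f*(L/D)*v^2/(2g) = 0.025 * 686.27451 * 8.4681 / 19.62 = 7.405 m

7.405 m


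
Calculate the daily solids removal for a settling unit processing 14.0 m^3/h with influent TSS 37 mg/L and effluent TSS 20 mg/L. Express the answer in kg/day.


Concentration drop: TSS_in - TSS_out = 37 - 20 = 17 mg/L
Hourly solids removed = Q * dTSS = 14.0 m^3/h * 17 mg/L = 238 g/h  (m^3/h * mg/L = g/h)
Daily solids removed = 238 * 24 = 5712 g/day
Convert g to kg: 5712 / 1000 = 5.712 kg/day

5.712 kg/day


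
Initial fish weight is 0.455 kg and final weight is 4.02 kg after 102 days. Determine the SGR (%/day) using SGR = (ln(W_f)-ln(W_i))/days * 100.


ln(W_f) = ln(4.02) = 1.3912819
ln(W_i) = ln(0.455) = -0.78745786
ln(W_f) - ln(W_i) = 1.3912819 - -0.78745786 = 2.1787398
SGR = 2.1787398 / 102 * 100 = 2.13602 %/day

2.13602 %/day


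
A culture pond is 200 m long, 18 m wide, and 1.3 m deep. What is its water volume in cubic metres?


Base area = L * W = 200 * 18 = 3600 m^2
Volume = area * depth = 3600 * 1.3 = 4680 m^3

4680 m^3


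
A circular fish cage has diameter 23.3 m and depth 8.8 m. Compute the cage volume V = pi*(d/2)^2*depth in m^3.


r = d/2 = 23.3/2 = 11.65 m
Base area = pi*r^2 = pi*11.65^2 = 426.38481 m^2
Volume = 426.38481 * 8.8 = 3752.19 m^3

3752.19 m^3


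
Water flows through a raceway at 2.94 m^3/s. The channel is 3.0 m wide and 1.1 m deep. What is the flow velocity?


Cross-sectional area = W * d = 3.0 * 1.1 = 3.3 m^2
Velocity = Q / A = 2.94 / 3.3 = 0.890909 m/s

0.890909 m/s


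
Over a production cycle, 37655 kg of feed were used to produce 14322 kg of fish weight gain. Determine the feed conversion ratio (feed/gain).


FCR = feed consumed / weight gained
FCR = 37655 kg / 14322 kg = 2.62917

2.62917


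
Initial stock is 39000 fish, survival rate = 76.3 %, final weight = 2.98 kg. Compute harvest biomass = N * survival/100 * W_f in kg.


Survivors = 39000 * 76.3/100 = 29757 fish
Harvest biomass = survivors * W_f = 29757 * 2.98 = 88675.86 kg

88675.86 kg


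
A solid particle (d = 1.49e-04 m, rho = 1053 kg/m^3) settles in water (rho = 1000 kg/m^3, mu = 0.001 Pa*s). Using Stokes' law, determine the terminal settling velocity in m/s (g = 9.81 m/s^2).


Density difference: rho_p - rho_f = 1053 - 1000 = 53 kg/m^3
d^2 = (1.49e-04)^2 = 2.2201e-08 m^2
Numerator = (rho_p - rho_f) * g * d^2 = 53 * 9.81 * 2.2201e-08 = 1.1542966e-05
Denominator = 18 * mu = 18 * 0.001 = 0.018
v_s = 1.1542966e-05 / 0.018 = 6.41276e-04 m/s
Check: Re = rho_f * v_s * d / mu = 1000 * 6.41276e-04 * 1.49e-04 / 0.001 = 0.0956 < 1, so Stokes' law applies.

6.41276e-04 m/s


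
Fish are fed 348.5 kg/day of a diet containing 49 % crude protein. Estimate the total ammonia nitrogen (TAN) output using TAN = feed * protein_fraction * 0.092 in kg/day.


Protein in feed = 348.5 * 49/100 = 170.765 kg/day
TAN = protein * 0.092 = 170.765 * 0.092 = 15.71038 kg/day

15.71038 kg/day


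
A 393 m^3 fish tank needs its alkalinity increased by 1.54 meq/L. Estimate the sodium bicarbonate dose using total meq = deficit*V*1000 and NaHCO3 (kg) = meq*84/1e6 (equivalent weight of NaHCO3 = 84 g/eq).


Tank volume in L = 393 m^3 * 1000 = 393000 L
Total meq required = 1.54 meq/L * 393000 L = 605220 meq
NaHCO3 mass = 605220 meq * 84 mg/meq / 1e6 = 50.8385 kg

50.8385 kg


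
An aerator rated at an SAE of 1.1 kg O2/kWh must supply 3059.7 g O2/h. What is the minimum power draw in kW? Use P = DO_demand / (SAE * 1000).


SAE in g O2/kWh = 1.1 * 1000 = 1100 g/kWh
P = DO_demand / SAE_g = 3059.7 / 1100 = 2.78155 kW

2.78155 kW


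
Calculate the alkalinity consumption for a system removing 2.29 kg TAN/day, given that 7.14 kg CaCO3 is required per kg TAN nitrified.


Alkalinity factor: 7.14 kg CaCO3 consumed per kg TAN nitrified
alk = 2.29 kg TAN * 7.14 = 16.3506 kg CaCO3/day

16.3506 kg CaCO3/day


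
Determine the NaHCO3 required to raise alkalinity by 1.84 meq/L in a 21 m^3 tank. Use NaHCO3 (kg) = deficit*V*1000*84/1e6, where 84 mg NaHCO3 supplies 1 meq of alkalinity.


Tank volume in L = 21 m^3 * 1000 = 21000 L
Total meq required = 1.84 meq/L * 21000 L = 38640 meq
NaHCO3 mass = 38640 meq * 84 mg/meq / 1e6 = 3.24576 kg

3.24576 kg


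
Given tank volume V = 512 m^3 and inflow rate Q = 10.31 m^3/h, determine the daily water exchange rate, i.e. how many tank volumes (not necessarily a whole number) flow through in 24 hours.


Daily flow volume = 10.31 m^3/h * 24 h = 247.44 m^3/day
Exchanges = daily flow / tank volume = 247.44 / 512 = 0.483281 exchanges/day

0.483281 exchanges/day


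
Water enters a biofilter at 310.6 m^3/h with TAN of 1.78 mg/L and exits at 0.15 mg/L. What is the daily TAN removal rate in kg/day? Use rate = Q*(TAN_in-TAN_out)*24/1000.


Concentration drop: TAN_in - TAN_out = 1.78 - 0.15 = 1.63 mg/L
Hourly TAN removed = Q * dTAN = 310.6 m^3/h * 1.63 mg/L = 506.278 g/h  (m^3/h * mg/L = g/h)
Daily TAN removed = 506.278 * 24 = 12150.672 g/day
Convert to kg/day: 12150.672 / 1000 = 12.150672 kg/day

12.150672 kg/day


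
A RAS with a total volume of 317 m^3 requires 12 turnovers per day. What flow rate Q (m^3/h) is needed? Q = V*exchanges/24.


Daily recirculation volume = 317 m^3 * 12 = 3804 m^3/day
Flow rate Q = daily volume / 24 h = 3804 / 24 = 158.5 m^3/h

158.5 m^3/h


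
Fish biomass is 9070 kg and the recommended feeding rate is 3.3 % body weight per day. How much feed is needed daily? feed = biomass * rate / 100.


Feeding rate fraction = 3.3% / 100 = 0.033
Daily feed = 9070 kg * 0.033 = 299.31 kg/day

299.31 kg/day


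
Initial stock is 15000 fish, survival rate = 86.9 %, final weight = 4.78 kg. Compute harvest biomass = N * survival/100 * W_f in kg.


Survivors = 15000 * 86.9/100 = 13035 fish
Harvest biomass = survivors * W_f = 13035 * 4.78 = 62307.3 kg

62307.3 kg


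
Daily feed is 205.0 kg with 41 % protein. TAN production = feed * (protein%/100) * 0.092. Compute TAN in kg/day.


Protein in feed = 205.0 * 41/100 = 84.05 kg/day
TAN = protein * 0.092 = 84.05 * 0.092 = 7.7326 kg/day

7.7326 kg/day


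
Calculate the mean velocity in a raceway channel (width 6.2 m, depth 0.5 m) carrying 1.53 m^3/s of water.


Cross-sectional area = W * d = 6.2 * 0.5 = 3.1 m^2
Velocity = Q / A = 1.53 / 3.1 = 0.493548 m/s

0.493548 m/s


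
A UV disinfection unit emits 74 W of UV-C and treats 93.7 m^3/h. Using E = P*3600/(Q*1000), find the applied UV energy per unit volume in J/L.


Energy delivered per hour = 74 W * 3600 s = 266400 J/h
Volume treated per hour = 93.7 m^3/h * 1000 = 93700 L/h
dose = 266400 / 93700 = 2.84312 J/L

2.84312 J/L


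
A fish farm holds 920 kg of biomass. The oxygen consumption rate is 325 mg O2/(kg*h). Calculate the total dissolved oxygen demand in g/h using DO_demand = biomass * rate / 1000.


Total O2 consumption (mg/h) = 920 kg * 325 mg/(kg*h) = 299000 mg/h
Convert to g/h: 299000 / 1000 = 299 g/h

299 g/h


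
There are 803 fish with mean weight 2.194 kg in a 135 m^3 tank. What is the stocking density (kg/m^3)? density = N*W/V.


Total biomass = 803 fish * 2.194 kg = 1761.782 kg
Density = total biomass / volume = 1761.782 / 135 = 13.0502 kg/m^3

13.0502 kg/m^3


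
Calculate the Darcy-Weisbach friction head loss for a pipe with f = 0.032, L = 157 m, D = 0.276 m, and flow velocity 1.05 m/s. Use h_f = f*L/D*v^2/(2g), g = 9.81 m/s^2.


v^2 = 1.05^2 = 1.1025 m^2/s^2
L/D = 157/0.276 = 568.84058
h_f = f*(L/D)*v^2/(2g) = 0.032 * 568.84058 * 1.1025 / 19.62 = 1.02287 m

1.02287 m


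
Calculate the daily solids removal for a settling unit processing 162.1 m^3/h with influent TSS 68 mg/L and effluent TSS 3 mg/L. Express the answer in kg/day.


Concentration drop: TSS_in - TSS_out = 68 - 3 = 65 mg/L
Hourly solids removed = Q * dTSS = 162.1 m^3/h * 65 mg/L = 10536.5 g/h  (m^3/h * mg/L = g/h)
Daily solids removed = 10536.5 * 24 = 252876 g/day
Convert g to kg: 252876 / 1000 = 252.876 kg/day

252.876 kg/day


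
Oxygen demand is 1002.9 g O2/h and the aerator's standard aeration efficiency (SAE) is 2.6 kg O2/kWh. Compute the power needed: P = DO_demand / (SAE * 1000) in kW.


SAE in g O2/kWh = 2.6 * 1000 = 2600 g/kWh
P = DO_demand / SAE_g = 1002.9 / 2600 = 0.385731 kW

0.385731 kW


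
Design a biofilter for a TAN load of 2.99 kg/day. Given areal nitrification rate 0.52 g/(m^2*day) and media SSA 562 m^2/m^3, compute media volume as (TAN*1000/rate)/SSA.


A = 2.99*1000 / 0.52 = 5750 m^2
V = 5750 / 562 = 10.2313

10.2313 m^3


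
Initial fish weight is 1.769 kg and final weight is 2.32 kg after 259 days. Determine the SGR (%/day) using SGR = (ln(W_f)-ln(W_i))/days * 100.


ln(W_f) = ln(2.32) = 0.84156719
ln(W_i) = ln(1.769) = 0.57041442
ln(W_f) - ln(W_i) = 0.84156719 - 0.57041442 = 0.27115277
SGR = 0.27115277 / 259 * 100 = 0.104692 %/day

0.104692 %/day


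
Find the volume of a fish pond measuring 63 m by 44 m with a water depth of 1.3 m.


Base area = L * W = 63 * 44 = 2772 m^2
Volume = area * depth = 2772 * 1.3 = 3603.6 m^3

3603.6 m^3


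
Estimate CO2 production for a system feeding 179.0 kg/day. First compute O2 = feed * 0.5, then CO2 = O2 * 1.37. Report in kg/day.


O2 = 179.0 * 0.5 = 89.5
CO2 = 89.5 * 1.37 = 122.615

122.615 kg/day


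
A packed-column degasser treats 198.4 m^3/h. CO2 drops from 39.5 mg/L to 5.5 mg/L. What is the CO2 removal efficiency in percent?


CO2_out / CO2_in = 5.5 / 39.5 = 0.13924051
Fraction remaining = 0.13924051
efficiency = (1 - 0.13924051) * 100 = 86.0759 %

86.0759 %


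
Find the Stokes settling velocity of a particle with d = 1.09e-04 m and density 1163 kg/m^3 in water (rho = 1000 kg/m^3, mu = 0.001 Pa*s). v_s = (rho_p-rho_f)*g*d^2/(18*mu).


Density difference: rho_p - rho_f = 1163 - 1000 = 163 kg/m^3
d^2 = (1.09e-04)^2 = 1.1881e-08 m^2
Numerator = (rho_p - rho_f) * g * d^2 = 163 * 9.81 * 1.1881e-08 = 1.8998075e-05
Denominator = 18 * mu = 18 * 0.001 = 0.018
v_s = 1.8998075e-05 / 0.018 = 0.00105545 m/s
Check: Re = rho_f * v_s * d / mu = 1000 * 0.00105545 * 1.09e-04 / 0.001 = 0.115 < 1, so Stokes' law applies.

0.00105545 m/s


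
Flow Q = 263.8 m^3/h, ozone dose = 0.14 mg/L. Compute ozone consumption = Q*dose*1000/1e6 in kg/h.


O3 demand (mg/h) = Q * dose * 1000 = 263.8 * 0.14 * 1000 = 36932 mg/h
Convert mg to kg: 36932 / 1e6 = 0.036932 kg/h

0.036932 kg/h


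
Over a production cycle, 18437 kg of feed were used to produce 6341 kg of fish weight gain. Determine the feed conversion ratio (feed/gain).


FCR = feed consumed / weight gained
FCR = 18437 kg / 6341 kg = 2.90759

2.90759


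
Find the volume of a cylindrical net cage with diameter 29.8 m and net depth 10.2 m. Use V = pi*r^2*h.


r = d/2 = 29.8/2 = 14.9 m
Base area = pi*r^2 = pi*14.9^2 = 697.46499 m^2
Volume = 697.46499 * 10.2 = 7114.14 m^3

7114.14 m^3


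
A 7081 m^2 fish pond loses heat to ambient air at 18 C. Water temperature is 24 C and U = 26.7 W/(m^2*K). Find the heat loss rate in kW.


Temperature difference dT = 24 - 18 = 6 K
Heat loss (W) = U * A * dT = 26.7 * 7081 * 6 = 1134376.2 W
Convert to kW: 1134376.2 / 1000 = 1134.3762 kW

1134.3762 kW


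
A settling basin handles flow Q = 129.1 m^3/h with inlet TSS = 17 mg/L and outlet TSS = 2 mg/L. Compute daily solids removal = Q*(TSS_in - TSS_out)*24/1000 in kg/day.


Concentration drop: TSS_in - TSS_out = 17 - 2 = 15 mg/L
Hourly solids removed = Q * dTSS = 129.1 m^3/h * 15 mg/L = 1936.5 g/h  (m^3/h * mg/L = g/h)
Daily solids removed = 1936.5 * 24 = 46476 g/day
Convert g to kg: 46476 / 1000 = 46.476 kg/day

46.476 kg/day


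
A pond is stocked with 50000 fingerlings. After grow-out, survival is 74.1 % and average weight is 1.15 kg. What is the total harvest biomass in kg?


Survivors = 50000 * 74.1/100 = 37050 fish
Harvest biomass = survivors * W_f = 37050 * 1.15 = 42607.5 kg

42607.5 kg


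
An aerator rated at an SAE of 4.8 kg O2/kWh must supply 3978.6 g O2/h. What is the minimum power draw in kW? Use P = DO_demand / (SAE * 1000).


SAE in g O2/kWh = 4.8 * 1000 = 4800 g/kWh
P = DO_demand / SAE_g = 3978.6 / 4800 = 0.828875 kW

0.828875 kW


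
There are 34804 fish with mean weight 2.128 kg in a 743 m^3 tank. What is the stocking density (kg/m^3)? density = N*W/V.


Total biomass = 34804 fish * 2.128 kg = 74062.912 kg
Density = total biomass / volume = 74062.912 / 743 = 99.6809 kg/m^3

99.6809 kg/m^3


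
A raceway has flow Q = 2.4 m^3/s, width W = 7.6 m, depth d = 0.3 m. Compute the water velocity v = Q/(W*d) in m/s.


Cross-sectional area = W * d = 7.6 * 0.3 = 2.28 m^2
Velocity = Q / A = 2.4 / 2.28 = 1.05263 m/s

1.05263 m/s


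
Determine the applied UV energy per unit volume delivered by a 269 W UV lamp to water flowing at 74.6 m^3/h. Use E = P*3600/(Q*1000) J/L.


Energy delivered per hour = 269 W * 3600 s = 968400 J/h
Volume treated per hour = 74.6 m^3/h * 1000 = 74600 L/h
dose = 968400 / 74600 = 12.9812 J/L

12.9812 J/L


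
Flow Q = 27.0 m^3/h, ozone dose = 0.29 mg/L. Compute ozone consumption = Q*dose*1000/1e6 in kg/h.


O3 demand (mg/h) = Q * dose * 1000 = 27.0 * 0.29 * 1000 = 7830 mg/h
Convert mg to kg: 7830 / 1e6 = 0.00783 kg/h

0.00783 kg/h


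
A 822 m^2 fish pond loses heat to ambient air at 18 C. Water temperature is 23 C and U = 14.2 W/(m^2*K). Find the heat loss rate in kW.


Temperature difference dT = 23 - 18 = 5 K
Heat loss (W) = U * A * dT = 14.2 * 822 * 5 = 58362 W
Convert to kW: 58362 / 1000 = 58.362 kW

58.362 kW


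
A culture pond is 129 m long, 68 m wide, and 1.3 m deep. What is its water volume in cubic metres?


Base area = L * W = 129 * 68 = 8772 m^2
Volume = area * depth = 8772 * 1.3 = 11403.6 m^3

11403.6 m^3


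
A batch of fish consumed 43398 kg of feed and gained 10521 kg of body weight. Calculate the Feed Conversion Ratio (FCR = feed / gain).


FCR = feed consumed / weight gained
FCR = 43398 kg / 10521 kg = 4.12489

4.12489


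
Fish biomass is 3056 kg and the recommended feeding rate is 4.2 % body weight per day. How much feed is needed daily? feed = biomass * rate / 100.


Feeding rate fraction = 4.2% / 100 = 0.042
Daily feed = 3056 kg * 0.042 = 128.352 kg/day

128.352 kg/day


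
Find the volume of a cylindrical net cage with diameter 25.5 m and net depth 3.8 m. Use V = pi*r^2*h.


r = d/2 = 25.5/2 = 12.75 m
Base area = pi*r^2 = pi*12.75^2 = 510.70516 m^2
Volume = 510.70516 * 3.8 = 1940.68 m^3

1940.68 m^3


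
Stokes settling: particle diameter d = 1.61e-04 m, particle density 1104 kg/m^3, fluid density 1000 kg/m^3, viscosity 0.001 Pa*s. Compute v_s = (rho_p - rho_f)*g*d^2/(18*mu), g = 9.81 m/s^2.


Density difference: rho_p - rho_f = 1104 - 1000 = 104 kg/m^3
d^2 = (1.61e-04)^2 = 2.5921e-08 m^2
Numerator = (rho_p - rho_f) * g * d^2 = 104 * 9.81 * 2.5921e-08 = 2.6445641e-05
Denominator = 18 * mu = 18 * 0.001 = 0.018
v_s = 2.6445641e-05 / 0.018 = 0.0014692 m/s
Check: Re = rho_f * v_s * d / mu = 1000 * 0.0014692 * 1.61e-04 / 0.001 = 0.237 < 1, so Stokes' law applies.

0.0014692 m/s


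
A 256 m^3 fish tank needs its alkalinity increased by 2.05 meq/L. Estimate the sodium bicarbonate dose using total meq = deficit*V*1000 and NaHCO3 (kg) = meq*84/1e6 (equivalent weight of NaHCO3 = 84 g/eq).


Tank volume in L = 256 m^3 * 1000 = 256000 L
Total meq required = 2.05 meq/L * 256000 L = 524800 meq
NaHCO3 mass = 524800 meq * 84 mg/meq / 1e6 = 44.0832 kg

44.0832 kg


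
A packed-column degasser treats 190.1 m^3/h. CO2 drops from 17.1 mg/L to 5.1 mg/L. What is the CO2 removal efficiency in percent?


CO2_out / CO2_in = 5.1 / 17.1 = 0.29824561
Fraction remaining = 0.29824561
efficiency = (1 - 0.29824561) * 100 = 70.1754 %

70.1754 %


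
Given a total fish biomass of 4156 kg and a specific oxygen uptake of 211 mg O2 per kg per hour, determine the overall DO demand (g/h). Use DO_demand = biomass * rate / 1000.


Total O2 consumption (mg/h) = 4156 kg * 211 mg/(kg*h) = 876916 mg/h
Convert to g/h: 876916 / 1000 = 876.916 g/h

876.916 g/h


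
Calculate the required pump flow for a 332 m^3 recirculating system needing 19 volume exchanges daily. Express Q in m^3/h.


Daily recirculation volume = 332 m^3 * 19 = 6308 m^3/day
Flow rate Q = daily volume / 24 h = 6308 / 24 = 262.833 m^3/h

262.833 m^3/h


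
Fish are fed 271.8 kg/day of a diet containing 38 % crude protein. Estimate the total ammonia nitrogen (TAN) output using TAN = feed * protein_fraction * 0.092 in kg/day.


Protein in feed = 271.8 * 38/100 = 103.284 kg/day
TAN = protein * 0.092 = 103.284 * 0.092 = 9.502128 kg/day

9.502128 kg/day


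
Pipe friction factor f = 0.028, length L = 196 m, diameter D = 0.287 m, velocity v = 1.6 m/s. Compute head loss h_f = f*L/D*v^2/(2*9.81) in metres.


v^2 = 1.6^2 = 2.56 m^2/s^2
L/D = 196/0.287 = 682.92683
h_f = f*(L/D)*v^2/(2g) = 0.028 * 682.92683 * 2.56 / 19.62 = 2.49502 m

2.49502 m


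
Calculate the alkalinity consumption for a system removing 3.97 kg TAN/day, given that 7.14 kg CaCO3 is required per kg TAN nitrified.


Alkalinity factor: 7.14 kg CaCO3 consumed per kg TAN nitrified
alk = 3.97 kg TAN * 7.14 = 28.3458 kg CaCO3/day

28.3458 kg CaCO3/day


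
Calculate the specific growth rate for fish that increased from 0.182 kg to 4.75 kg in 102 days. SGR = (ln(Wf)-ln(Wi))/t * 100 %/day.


ln(W_f) = ln(4.75) = 1.5581446
ln(W_i) = ln(0.182) = -1.7037486
ln(W_f) - ln(W_i) = 1.5581446 - -1.7037486 = 3.2618932
SGR = 3.2618932 / 102 * 100 = 3.19793 %/day

3.19793 %/day


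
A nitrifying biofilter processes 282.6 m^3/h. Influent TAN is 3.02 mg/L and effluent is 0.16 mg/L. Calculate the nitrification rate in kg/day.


Concentration drop: TAN_in - TAN_out = 3.02 - 0.16 = 2.86 mg/L
Hourly TAN removed = Q * dTAN = 282.6 m^3/h * 2.86 mg/L = 808.236 g/h  (m^3/h * mg/L = g/h)
Daily TAN removed = 808.236 * 24 = 19397.664 g/day
Convert to kg/day: 19397.664 / 1000 = 19.397664 kg/day

19.397664 kg/day


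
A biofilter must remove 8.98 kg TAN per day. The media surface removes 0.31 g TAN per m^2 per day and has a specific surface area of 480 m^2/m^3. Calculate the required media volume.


A = 8.98*1000 / 0.31 = 28967.742 m^2
V = 28967.742 / 480 = 60.3495

60.3495 m^3


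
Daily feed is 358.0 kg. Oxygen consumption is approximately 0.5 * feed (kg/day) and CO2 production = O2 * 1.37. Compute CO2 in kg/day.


O2 = 358.0 * 0.5 = 179
CO2 = 179 * 1.37 = 245.23

245.23 kg/day


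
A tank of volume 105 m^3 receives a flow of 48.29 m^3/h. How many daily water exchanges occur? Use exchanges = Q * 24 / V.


Daily flow volume = 48.29 m^3/h * 24 h = 1158.96 m^3/day
Exchanges = daily flow / tank volume = 1158.96 / 105 = 11.0377 exchanges/day

11.0377 exchanges/day


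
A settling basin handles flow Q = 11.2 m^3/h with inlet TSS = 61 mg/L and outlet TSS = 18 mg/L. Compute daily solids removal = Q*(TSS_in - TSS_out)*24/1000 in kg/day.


Concentration drop: TSS_in - TSS_out = 61 - 18 = 43 mg/L
Hourly solids removed = Q * dTSS = 11.2 m^3/h * 43 mg/L = 481.6 g/h  (m^3/h * mg/L = g/h)
Daily solids removed = 481.6 * 24 = 11558.4 g/day
Convert g to kg: 11558.4 / 1000 = 11.5584 kg/day

11.5584 kg/day


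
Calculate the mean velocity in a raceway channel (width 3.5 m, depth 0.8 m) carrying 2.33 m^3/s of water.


Cross-sectional area = W * d = 3.5 * 0.8 = 2.8 m^2
Velocity = Q / A = 2.33 / 2.8 = 0.832143 m/s

0.832143 m/s


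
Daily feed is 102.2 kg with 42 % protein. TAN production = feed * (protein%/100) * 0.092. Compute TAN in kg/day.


Protein in feed = 102.2 * 42/100 = 42.924 kg/day
TAN = protein * 0.092 = 42.924 * 0.092 = 3.949008 kg/day

3.949008 kg/day


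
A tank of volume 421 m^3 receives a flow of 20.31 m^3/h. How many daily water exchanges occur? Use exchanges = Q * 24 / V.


Daily flow volume = 20.31 m^3/h * 24 h = 487.44 m^3/day
Exchanges = daily flow / tank volume = 487.44 / 421 = 1.15781 exchanges/day

1.15781 exchanges/day


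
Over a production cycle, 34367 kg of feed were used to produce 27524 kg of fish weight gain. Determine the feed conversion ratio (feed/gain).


FCR = feed consumed / weight gained
FCR = 34367 kg / 27524 kg = 1.24862

1.24862


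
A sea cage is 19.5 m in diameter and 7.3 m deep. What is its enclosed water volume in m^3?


r = d/2 = 19.5/2 = 9.75 m
Base area = pi*r^2 = pi*9.75^2 = 298.64765 m^2
Volume = 298.64765 * 7.3 = 2180.13 m^3

2180.13 m^3


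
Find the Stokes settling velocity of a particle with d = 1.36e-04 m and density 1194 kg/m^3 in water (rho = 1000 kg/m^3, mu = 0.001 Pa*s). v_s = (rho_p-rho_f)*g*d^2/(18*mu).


Density difference: rho_p - rho_f = 1194 - 1000 = 194 kg/m^3
d^2 = (1.36e-04)^2 = 1.8496e-08 m^2
Numerator = (rho_p - rho_f) * g * d^2 = 194 * 9.81 * 1.8496e-08 = 3.5200477e-05
Denominator = 18 * mu = 18 * 0.001 = 0.018
v_s = 3.5200477e-05 / 0.018 = 0.00195558 m/s
Check: Re = rho_f * v_s * d / mu = 1000 * 0.00195558 * 1.36e-04 / 0.001 = 0.266 < 1, so Stokes' law applies.

0.00195558 m/s


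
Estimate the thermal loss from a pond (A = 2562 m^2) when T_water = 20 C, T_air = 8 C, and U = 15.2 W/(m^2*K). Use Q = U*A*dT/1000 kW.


Temperature difference dT = 20 - 8 = 12 K
Heat loss (W) = U * A * dT = 15.2 * 2562 * 12 = 467308.8 W
Convert to kW: 467308.8 / 1000 = 467.3088 kW

467.3088 kW


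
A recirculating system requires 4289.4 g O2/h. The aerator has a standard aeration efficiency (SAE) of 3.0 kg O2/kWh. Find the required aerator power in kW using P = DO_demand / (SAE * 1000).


SAE in g O2/kWh = 3.0 * 1000 = 3000 g/kWh
P = DO_demand / SAE_g = 4289.4 / 3000 = 1.4298 kW

1.4298 kW


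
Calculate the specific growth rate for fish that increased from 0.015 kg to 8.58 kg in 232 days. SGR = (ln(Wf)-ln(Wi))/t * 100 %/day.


ln(W_f) = ln(8.58) = 2.1494339
ln(W_i) = ln(0.015) = -4.1997051
ln(W_f) - ln(W_i) = 2.1494339 - -4.1997051 = 6.349139
SGR = 6.349139 / 232 * 100 = 2.7367 %/day

2.7367 %/day


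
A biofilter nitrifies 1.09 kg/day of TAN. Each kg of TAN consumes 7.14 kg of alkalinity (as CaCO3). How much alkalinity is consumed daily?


Alkalinity factor: 7.14 kg CaCO3 consumed per kg TAN nitrified
alk = 1.09 kg TAN * 7.14 = 7.7826 kg CaCO3/day

7.7826 kg CaCO3/day


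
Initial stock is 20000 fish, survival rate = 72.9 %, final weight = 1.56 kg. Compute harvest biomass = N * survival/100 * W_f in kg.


Survivors = 20000 * 72.9/100 = 14580 fish
Harvest biomass = survivors * W_f = 14580 * 1.56 = 22744.8 kg

22744.8 kg


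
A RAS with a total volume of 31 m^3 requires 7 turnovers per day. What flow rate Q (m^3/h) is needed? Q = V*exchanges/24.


Daily recirculation volume = 31 m^3 * 7 = 217 m^3/day
Flow rate Q = daily volume / 24 h = 217 / 24 = 9.04167 m^3/h

9.04167 m^3/h


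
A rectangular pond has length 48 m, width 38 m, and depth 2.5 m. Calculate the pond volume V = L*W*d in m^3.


Base area = L * W = 48 * 38 = 1824 m^2
Volume = area * depth = 1824 * 2.5 = 4560 m^3

4560 m^3


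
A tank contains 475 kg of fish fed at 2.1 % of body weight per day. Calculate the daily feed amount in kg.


Feeding rate fraction = 2.1% / 100 = 0.021
Daily feed = 475 kg * 0.021 = 9.975 kg/day

9.975 kg/day


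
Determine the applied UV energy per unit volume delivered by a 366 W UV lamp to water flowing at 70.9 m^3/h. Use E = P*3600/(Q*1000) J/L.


Energy delivered per hour = 366 W * 3600 s = 1317600 J/h
Volume treated per hour = 70.9 m^3/h * 1000 = 70900 L/h
dose = 1317600 / 70900 = 18.5839 J/L

18.5839 J/L


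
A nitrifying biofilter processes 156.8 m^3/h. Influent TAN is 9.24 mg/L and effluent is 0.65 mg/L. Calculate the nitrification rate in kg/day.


Concentration drop: TAN_in - TAN_out = 9.24 - 0.65 = 8.59 mg/L
Hourly TAN removed = Q * dTAN = 156.8 m^3/h * 8.59 mg/L = 1346.912 g/h  (m^3/h * mg/L = g/h)
Daily TAN removed = 1346.912 * 24 = 32325.888 g/day
Convert to kg/day: 32325.888 / 1000 = 32.325888 kg/day

32.325888 kg/day


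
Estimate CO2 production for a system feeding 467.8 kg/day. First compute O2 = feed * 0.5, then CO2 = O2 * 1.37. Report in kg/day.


O2 = 467.8 * 0.5 = 233.9
CO2 = 233.9 * 1.37 = 320.443

320.443 kg/day


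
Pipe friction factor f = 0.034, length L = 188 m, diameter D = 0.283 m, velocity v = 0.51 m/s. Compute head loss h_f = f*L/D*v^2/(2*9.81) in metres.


v^2 = 0.51^2 = 0.2601 m^2/s^2
L/D = 188/0.283 = 664.31095
h_f = f*(L/D)*v^2/(2g) = 0.034 * 664.31095 * 0.2601 / 19.62 = 0.299427 m

0.299427 m


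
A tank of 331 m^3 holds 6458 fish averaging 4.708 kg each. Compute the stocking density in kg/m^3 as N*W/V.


Total biomass = 6458 fish * 4.708 kg = 30404.264 kg
Density = total biomass / volume = 30404.264 / 331 = 91.8558 kg/m^3

91.8558 kg/m^3


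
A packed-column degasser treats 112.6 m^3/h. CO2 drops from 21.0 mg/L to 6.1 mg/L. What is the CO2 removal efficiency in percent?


CO2_out / CO2_in = 6.1 / 21.0 = 0.29047619
Fraction remaining = 0.29047619
efficiency = (1 - 0.29047619) * 100 = 70.9524 %

70.9524 %


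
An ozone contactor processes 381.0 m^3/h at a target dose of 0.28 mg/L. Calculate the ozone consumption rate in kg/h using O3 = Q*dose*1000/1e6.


O3 demand (mg/h) = Q * dose * 1000 = 381.0 * 0.28 * 1000 = 106680 mg/h
Convert mg to kg: 106680 / 1e6 = 0.10668 kg/h

0.10668 kg/h


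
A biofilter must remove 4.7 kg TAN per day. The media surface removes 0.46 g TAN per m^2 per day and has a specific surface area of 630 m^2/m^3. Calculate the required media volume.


A = 4.7*1000 / 0.46 = 10217.391 m^2
V = 10217.391 / 630 = 16.2181

16.2181 m^3


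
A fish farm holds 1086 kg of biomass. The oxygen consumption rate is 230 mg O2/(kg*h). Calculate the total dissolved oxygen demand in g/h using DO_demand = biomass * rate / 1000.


Total O2 consumption (mg/h) = 1086 kg * 230 mg/(kg*h) = 249780 mg/h
Convert to g/h: 249780 / 1000 = 249.78 g/h

249.78 g/h


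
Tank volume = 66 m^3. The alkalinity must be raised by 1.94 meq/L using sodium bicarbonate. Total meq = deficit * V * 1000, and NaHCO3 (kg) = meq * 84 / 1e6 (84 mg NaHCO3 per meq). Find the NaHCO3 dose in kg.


Tank volume in L = 66 m^3 * 1000 = 66000 L
Total meq required = 1.94 meq/L * 66000 L = 128040 meq
NaHCO3 mass = 128040 meq * 84 mg/meq / 1e6 = 10.7554 kg

10.7554 kg


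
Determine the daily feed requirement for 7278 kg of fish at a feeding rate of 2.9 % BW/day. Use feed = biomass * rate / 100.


Feeding rate fraction = 2.9% / 100 = 0.029
Daily feed = 7278 kg * 0.029 = 211.062 kg/day

211.062 kg/day


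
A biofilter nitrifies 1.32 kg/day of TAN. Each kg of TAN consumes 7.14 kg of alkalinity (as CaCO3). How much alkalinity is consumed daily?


Alkalinity factor: 7.14 kg CaCO3 consumed per kg TAN nitrified
alk = 1.32 kg TAN * 7.14 = 9.4248 kg CaCO3/day

9.4248 kg CaCO3/day


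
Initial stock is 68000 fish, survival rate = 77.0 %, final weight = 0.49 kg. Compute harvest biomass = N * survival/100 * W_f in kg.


Survivors = 68000 * 77.0/100 = 52360 fish
Harvest biomass = survivors * W_f = 52360 * 0.49 = 25656.4 kg

25656.4 kg


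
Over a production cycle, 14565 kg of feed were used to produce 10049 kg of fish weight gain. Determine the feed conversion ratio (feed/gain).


FCR = feed consumed / weight gained
FCR = 14565 kg / 10049 kg = 1.4494

1.4494


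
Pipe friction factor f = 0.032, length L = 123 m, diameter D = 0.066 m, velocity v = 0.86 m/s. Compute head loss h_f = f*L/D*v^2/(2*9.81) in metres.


v^2 = 0.86^2 = 0.7396 m^2/s^2
L/D = 123/0.066 = 1863.6364
h_f = f*(L/D)*v^2/(2g) = 0.032 * 1863.6364 * 0.7396 / 19.62 = 2.24807 m

2.24807 m


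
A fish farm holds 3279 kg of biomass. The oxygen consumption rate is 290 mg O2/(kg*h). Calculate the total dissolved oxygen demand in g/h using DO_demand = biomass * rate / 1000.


Total O2 consumption (mg/h) = 3279 kg * 290 mg/(kg*h) = 950910 mg/h
Convert to g/h: 950910 / 1000 = 950.91 g/h

950.91 g/h


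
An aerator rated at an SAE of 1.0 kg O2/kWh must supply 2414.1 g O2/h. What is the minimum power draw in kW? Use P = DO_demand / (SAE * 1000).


SAE in g O2/kWh = 1.0 * 1000 = 1000 g/kWh
P = DO_demand / SAE_g = 2414.1 / 1000 = 2.4141 kW

2.4141 kW


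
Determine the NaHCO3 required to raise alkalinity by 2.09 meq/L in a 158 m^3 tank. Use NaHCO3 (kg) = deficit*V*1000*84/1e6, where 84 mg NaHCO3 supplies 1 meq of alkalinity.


Tank volume in L = 158 m^3 * 1000 = 158000 L
Total meq required = 2.09 meq/L * 158000 L = 330220 meq
NaHCO3 mass = 330220 meq * 84 mg/meq / 1e6 = 27.7385 kg

27.7385 kg


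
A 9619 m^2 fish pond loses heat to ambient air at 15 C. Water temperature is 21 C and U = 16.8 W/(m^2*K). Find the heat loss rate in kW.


Temperature difference dT = 21 - 15 = 6 K
Heat loss (W) = U * A * dT = 16.8 * 9619 * 6 = 969595.2 W
Convert to kW: 969595.2 / 1000 = 969.5952 kW

969.5952 kW


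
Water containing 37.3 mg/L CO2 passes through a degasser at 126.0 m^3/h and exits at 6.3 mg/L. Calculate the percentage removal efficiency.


CO2_out / CO2_in = 6.3 / 37.3 = 0.1689008
Fraction remaining = 0.1689008
efficiency = (1 - 0.1689008) * 100 = 83.1099 %

83.1099 %


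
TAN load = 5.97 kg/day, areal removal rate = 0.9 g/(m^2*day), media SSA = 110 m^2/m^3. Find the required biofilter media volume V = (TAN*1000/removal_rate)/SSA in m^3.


A = 5.97*1000 / 0.9 = 6633.3333 m^2
V = 6633.3333 / 110 = 60.303

60.303 m^3


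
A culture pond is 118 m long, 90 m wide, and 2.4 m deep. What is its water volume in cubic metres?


Base area = L * W = 118 * 90 = 10620 m^2
Volume = area * depth = 10620 * 2.4 = 25488 m^3

25488 m^3
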